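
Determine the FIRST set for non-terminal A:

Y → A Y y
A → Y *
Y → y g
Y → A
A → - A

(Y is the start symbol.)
{ '-', 'y' }

To compute FIRST(A), examine every production with A on the left-hand side, reading each right-hand side left to right until a non-nullable symbol is reached.

FIRST sets of the other non-terminals involved (by the same procedure, iterated to a fixed point):
  FIRST(Y) = { '-', 'y' }

From A → Y *:
  - Y is a non-terminal: add FIRST(Y) \ {ε} = { '-', 'y' }
    Y is not nullable, so stop
From A → - A:
  - '-' is a terminal: add '-' and stop

Collecting: FIRST(A) = { '-', 'y' }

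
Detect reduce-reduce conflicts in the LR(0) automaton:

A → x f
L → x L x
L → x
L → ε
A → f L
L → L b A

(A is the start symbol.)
Yes — I6: [L → .] vs [L → x .]

Augment with A' → A and build the canonical LR(0) collection (I0 = CLOSURE({[A' → . A]}), then GOTO on every symbol after a dot until no new states appear). It has 11 states:
  I0: { [A → . f L], [A → . x f], [A' → . A] }  — shift
  I1: { [A' → A .] }  — accept
  I2: { [A → f . L], [L → . L b A], [L → . x L x], [L → . x], [L → .] }  — shift, reduce
  I3: { [A → x . f] }  — shift
  I4: { [A → x f .] }  — reduce
  I5: { [A → f L .], [L → L . b A] }  — shift, reduce
  I6: { [L → . L b A], [L → . x L x], [L → . x], [L → .], [L → x . L x], [L → x .] }  — shift, 2 reduces
  I7: { [L → L . b A], [L → x L . x] }  — shift
  I8: { [A → . f L], [A → . x f], [L → L b . A] }  — shift
  I9: { [L → x L x .] }  — reduce
  I10: { [L → L b A .] }  — reduce

I6 contains complete items [L → .], [L → x .] — reduce-reduce conflict.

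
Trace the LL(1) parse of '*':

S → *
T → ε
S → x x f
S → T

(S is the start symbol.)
LL(1) parsing maintains a stack (initially the start symbol over $) and the input. At each step: if the stack top is a terminal, match it against the current input token; if it is a non-terminal N, replace it with the RHS of M[N, lookahead] (the unique production whose predict set contains the lookahead).

Stack is shown with the top on the left.

Stack  Input  Action
--------------------
S $    * $    output S → *
* $    * $    match '*'
$      $      accept

The string is accepted.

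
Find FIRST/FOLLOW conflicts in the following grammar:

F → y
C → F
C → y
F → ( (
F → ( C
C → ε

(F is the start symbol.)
A FIRST/FOLLOW conflict occurs when a non-terminal N has a nullable alternative N → β (β ⇒* ε) and another alternative N → α with FIRST(α) ∩ FOLLOW(N) ≠ ∅: on such a lookahead the parser cannot decide between expanding α and letting N vanish via β.

Nullable non-terminals: C.
FIRST sets used below: FIRST(F) = { '(', 'y' }

C: nullable alternative(s) C → ε; FOLLOW(C) = { $ }
  C → F: FIRST \ {ε} = { '(', 'y' } — disjoint from FOLLOW(C)
  C → y: FIRST \ {ε} = { 'y' } — disjoint from FOLLOW(C)
  C → ε: FIRST \ {ε} = { } — this is the only nullable alternative, skip

F has no nullable alternative, so no FIRST/FOLLOW check is needed there.

No FIRST/FOLLOW conflicts found.

Answer: No FIRST/FOLLOW conflicts.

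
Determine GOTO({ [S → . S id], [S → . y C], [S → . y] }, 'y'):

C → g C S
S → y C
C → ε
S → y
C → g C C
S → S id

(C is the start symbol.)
{ [C → . g C C], [C → . g C S], [C → .], [S → y . C], [S → y .] }

GOTO(I, 'y') = CLOSURE({ [A → αX.β] : [A → α.Xβ] ∈ I, X = 'y' })

Items with dot before 'y', with the dot advanced:
  [S → . y] → [S → y .]
  [S → . y C] → [S → y . C]
Closure of the advanced items:
  [S → y . C] has the dot before C: add [C → . g C S], [C → .], [C → . g C C]

GOTO = { [C → . g C C], [C → . g C S], [C → .], [S → y . C], [S → y .] }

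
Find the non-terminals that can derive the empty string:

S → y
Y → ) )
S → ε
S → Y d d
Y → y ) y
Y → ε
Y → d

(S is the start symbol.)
A non-terminal is nullable if it can derive ε (the empty string): either it has an ε-production, or it has a production whose right-hand side consists entirely of nullable non-terminals.

ε-productions: S → ε, Y → ε
So S, Y are immediately nullable.
Every non-terminal is now nullable.
Nullable = { 'S', 'Y' }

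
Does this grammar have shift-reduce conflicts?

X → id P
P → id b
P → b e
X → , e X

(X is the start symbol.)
Augment with X' → X and build the canonical LR(0) collection (I0 = CLOSURE({[X' → . X]}), then GOTO on every symbol after a dot until no new states appear). It has 11 states:
  I0: { [X → . , e X], [X → . id P], [X' → . X] }  — shift
  I1: { [X → , . e X] }  — shift
  I2: { [X' → X .] }  — accept
  I3: { [P → . b e], [P → . id b], [X → id . P] }  — shift
  I4: { [X → id P .] }  — reduce
  I5: { [P → b . e] }  — shift
  I6: { [P → id . b] }  — shift
  I7: { [P → id b .] }  — reduce
  I8: { [P → b e .] }  — reduce
  I9: { [X → , e . X], [X → . , e X], [X → . id P] }  — shift
  I10: { [X → , e X .] }  — reduce

No state contains both a complete item and a shift item.

Answer: No shift-reduce conflicts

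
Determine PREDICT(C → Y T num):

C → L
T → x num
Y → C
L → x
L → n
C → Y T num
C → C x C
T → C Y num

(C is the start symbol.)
{ 'n', 'x' }

PREDICT(C → Y T num) = (FIRST(RHS) \ {ε}) ∪ (FOLLOW(C) if ε ∈ FIRST(RHS), i.e. RHS ⇒* ε)
FIRST(Y) = { 'n', 'x' }
FIRST(Y T num) = { 'n', 'x' }
ε ∉ FIRST(Y T num), so FOLLOW(C) is not added.
PREDICT(C → Y T num) = { 'n', 'x' }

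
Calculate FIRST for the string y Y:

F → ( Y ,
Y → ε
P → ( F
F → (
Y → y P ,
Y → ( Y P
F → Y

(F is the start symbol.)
{ 'y' }

To compute FIRST(y Y), process the symbols left to right:
Symbol y is a terminal. Add 'y' and stop.
FIRST(y Y) = { 'y' }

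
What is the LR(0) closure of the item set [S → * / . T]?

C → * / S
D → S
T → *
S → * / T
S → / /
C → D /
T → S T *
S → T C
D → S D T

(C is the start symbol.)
To compute CLOSURE, for each item [A → α.Bβ] where B is a non-terminal, add [B → .γ] for all productions B → γ; repeat for the newly added items until nothing changes.

Start with: [S → * / . T]
  [S → * / . T] has the dot before T: add [T → . *], [T → . S T *]
  [T → . S T *] has the dot before S: add [S → . * / T], [S → . / /], [S → . T C]
No further items can be added.

CLOSURE = { [S → * / . T], [S → . * / T], [S → . / /], [S → . T C], [T → . *], [T → . S T *] }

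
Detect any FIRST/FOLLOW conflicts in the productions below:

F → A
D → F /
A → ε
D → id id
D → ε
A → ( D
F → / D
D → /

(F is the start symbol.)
Yes. F → '/' D with FOLLOW(F) on { '/' }; D → F '/' with FOLLOW(D) on { '/' }; D → '/' with FOLLOW(D) on { '/' }

Nullable non-terminals: A, D, F.
FIRST sets used below: FIRST(F) = { '(', '/', ε }, FIRST(A) = { '(', ε }

A: nullable alternative(s) A → ε; FOLLOW(A) = { $, '/' }
  A → ε: FIRST \ {ε} = { } — this is the only nullable alternative, skip
  A → ( D: FIRST \ {ε} = { '(' } — disjoint from FOLLOW(A)

D: nullable alternative(s) D → ε; FOLLOW(D) = { $, '/' }
  D → F /: FIRST \ {ε} = { '(', '/' } — overlaps FOLLOW(D) on { '/' }: CONFLICT
  D → id id: FIRST \ {ε} = { 'id' } — disjoint from FOLLOW(D)
  D → ε: FIRST \ {ε} = { } — this is the only nullable alternative, skip
  D → /: FIRST \ {ε} = { '/' } — overlaps FOLLOW(D) on { '/' }: CONFLICT

F: nullable alternative(s) F → A; FOLLOW(F) = { $, '/' }
  F → A: FIRST \ {ε} = { '(' } — this is the only nullable alternative, skip
  F → / D: FIRST \ {ε} = { '/' } — overlaps FOLLOW(F) on { '/' }: CONFLICT

So the grammar has 3 FIRST/FOLLOW conflicts (marked CONFLICT above).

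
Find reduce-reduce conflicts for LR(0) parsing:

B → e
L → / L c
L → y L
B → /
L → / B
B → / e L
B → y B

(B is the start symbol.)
A reduce-reduce conflict occurs when an LR(0) state has two complete items [A → α .] and [B → β .] — both call for a reduction, and with no lookahead the parser cannot choose between them.

Augment with B' → B and build the canonical LR(0) collection (I0 = CLOSURE({[B' → . B]}), then GOTO on every symbol after a dot until no new states appear). It has 17 states:
  I0: { [B → . / e L], [B → . /], [B → . e], [B → . y B], [B' → . B] }  — shift
  I1: { [B → / . e L], [B → / .] }  — shift, reduce
  I2: { [B' → B .] }  — accept
  I3: { [B → e .] }  — reduce
  I4: { [B → . / e L], [B → . /], [B → . e], [B → . y B], [B → y . B] }  — shift
  I5: { [B → y B .] }  — reduce
  I6: { [B → / e . L], [L → . / B], [L → . / L c], [L → . y L] }  — shift
  I7: { [B → . / e L], [B → . /], [B → . e], [B → . y B], [L → . / B], [L → . / L c], [L → . y L], [L → / . B], [L → / . L c] }  — shift
  I8: { [B → / e L .] }  — reduce
  I9: { [L → . / B], [L → . / L c], [L → . y L], [L → y . L] }  — shift
  I10: { [L → y L .] }  — reduce
  I11: { [B → . / e L], [B → . /], [B → . e], [B → . y B], [B → / . e L], [B → / .], [L → . / B], [L → . / L c], [L → . y L], [L → / . B], [L → / . L c] }  — shift, reduce
  I12: { [L → / B .] }  — reduce
  I13: { [L → / L . c] }  — shift
  I14: { [B → . / e L], [B → . /], [B → . e], [B → . y B], [B → y . B], [L → . / B], [L → . / L c], [L → . y L], [L → y . L] }  — shift
  I15: { [L → / L c .] }  — reduce
  I16: { [B → / e . L], [B → e .], [L → . / B], [L → . / L c], [L → . y L] }  — shift, reduce

No state contains more than one complete item.

Answer: No reduce-reduce conflicts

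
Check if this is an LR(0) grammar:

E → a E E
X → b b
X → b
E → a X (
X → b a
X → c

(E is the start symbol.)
Augment with E' → E and build the canonical LR(0) collection (I0 = CLOSURE({[E' → . E]}), then GOTO on every symbol after a dot until no new states appear). It has 11 states:
  I0: { [E → . a E E], [E → . a X (], [E' → . E] }  — shift
  I1: { [E' → E .] }  — accept
  I2: { [E → . a E E], [E → . a X (], [E → a . E E], [E → a . X (], [X → . b a], [X → . b b], [X → . b], [X → . c] }  — shift
  I3: { [E → . a E E], [E → . a X (], [E → a E . E] }  — shift
  I4: { [E → a X . (] }  — shift
  I5: { [X → b . a], [X → b . b], [X → b .] }  — shift, reduce
  I6: { [X → c .] }  — reduce
  I7: { [X → b a .] }  — reduce
  I8: { [X → b b .] }  — reduce
  I9: { [E → a X ( .] }  — reduce
  I10: { [E → a E E .] }  — reduce

Conflict in state I5:
  Shift-reduce conflict between [X → b .] and [X → b . a]
So the grammar is NOT LR(0).

Answer: No. Shift-reduce conflict between [X → b .] and [X → b . a]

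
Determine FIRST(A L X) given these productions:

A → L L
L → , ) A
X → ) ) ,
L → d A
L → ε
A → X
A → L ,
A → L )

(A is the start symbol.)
FIRST sets of the non-terminals involved (from the grammar, by fixed-point iteration):
  FIRST(A) = { ')', ',', 'd', ε }
  FIRST(L) = { ',', 'd', ε }
  FIRST(X) = { ')' }

To compute FIRST(A L X), process the symbols left to right:
Symbol A is a non-terminal. Add FIRST(A) \ {ε} = { ')', ',', 'd' }
A is nullable (ε ∈ FIRST(A)), continue to the next symbol.
Symbol L is a non-terminal. Add FIRST(L) \ {ε} = { ',', 'd' }
L is nullable (ε ∈ FIRST(L)), continue to the next symbol.
Symbol X is a non-terminal. Add FIRST(X) \ {ε} = { ')' }
X is not nullable (ε ∉ FIRST(X)), so stop here.
FIRST(A L X) = { ')', ',', 'd' }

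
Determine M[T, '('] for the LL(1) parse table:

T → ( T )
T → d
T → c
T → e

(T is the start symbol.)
To find M[T, '('], we find productions for T where '(' is in the predict set (PREDICT(N → α) = (FIRST(α) \ {ε}) ∪ (FOLLOW(N) if α ⇒* ε)).

T → ( T ): PREDICT = { '(' }
  '(' is in predict set, so this production goes in M[T, '(']
T → d: PREDICT = { 'd' }
T → c: PREDICT = { 'c' }
T → e: PREDICT = { 'e' }

M[T, '('] = T → ( T )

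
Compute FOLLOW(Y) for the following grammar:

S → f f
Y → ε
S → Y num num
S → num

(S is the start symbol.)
In S → Y num num: Y is followed by num num, add FIRST(num num) \ {ε} = { 'num' }

Taking the union: FOLLOW(Y) = { 'num' }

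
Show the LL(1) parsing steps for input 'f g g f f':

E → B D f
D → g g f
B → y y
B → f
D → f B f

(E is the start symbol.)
LL(1) parsing maintains a stack (initially the start symbol over $) and the input. At each step: if the stack top is a terminal, match it against the current input token; if it is a non-terminal N, replace it with the RHS of M[N, lookahead] (the unique production whose predict set contains the lookahead).

Stack is shown with the top on the left.

Stack      Input        Action
------------------------------
E $        f g g f f $  output E → B D f
B D f $    f g g f f $  output B → f
f D f $    f g g f f $  match 'f'
D f $      g g f f $    output D → g g f
g g f f $  g g f f $    match 'g'
g f f $    g f f $      match 'g'
f f $      f f $        match 'f'
f $        f $          match 'f'
$          $            accept

The string is accepted.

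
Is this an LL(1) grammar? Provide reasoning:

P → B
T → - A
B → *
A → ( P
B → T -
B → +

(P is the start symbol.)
Yes, the grammar is LL(1).

A grammar is LL(1) if for each non-terminal N with multiple productions, the predict sets of those productions are pairwise disjoint, where PREDICT(N → α) = (FIRST(α) \ {ε}) ∪ (FOLLOW(N) if α ⇒* ε).

Relevant sets:
  FIRST(T) = { '-' }

For B:
  PREDICT(B → '*') = { '*' }
  PREDICT(B → T '-') = { '-' }
  PREDICT(B → '+') = { '+' }
P, T, A have a single production, so nothing to check there.

All predict sets are disjoint. The grammar IS LL(1).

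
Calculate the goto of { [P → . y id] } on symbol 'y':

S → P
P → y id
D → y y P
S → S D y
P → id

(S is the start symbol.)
{ [P → y . id] }

GOTO(I, 'y') = CLOSURE({ [A → αX.β] : [A → α.Xβ] ∈ I, X = 'y' })

Items with dot before 'y', with the dot advanced:
  [P → . y id] → [P → y . id]
Closure adds nothing (no advanced item has the dot before a non-terminal).

GOTO = { [P → y . id] }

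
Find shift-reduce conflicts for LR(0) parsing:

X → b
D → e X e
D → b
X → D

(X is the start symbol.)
Augment with X' → X and build the canonical LR(0) collection (I0 = CLOSURE({[X' → . X]}), then GOTO on every symbol after a dot until no new states appear). It has 7 states:
  I0: { [D → . b], [D → . e X e], [X → . D], [X → . b], [X' → . X] }  — shift
  I1: { [X → D .] }  — reduce
  I2: { [X' → X .] }  — accept
  I3: { [D → b .], [X → b .] }  — 2 reduces
  I4: { [D → . b], [D → . e X e], [D → e . X e], [X → . D], [X → . b] }  — shift
  I5: { [D → e X . e] }  — shift
  I6: { [D → e X e .] }  — reduce

No state contains both a complete item and a shift item.

Answer: No shift-reduce conflicts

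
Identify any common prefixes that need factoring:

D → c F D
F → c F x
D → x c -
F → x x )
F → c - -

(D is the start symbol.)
Yes, F has productions with common prefix 'c'

Left-factoring is needed when two productions for the same non-terminal
share a common prefix on the right-hand side.

Productions for D:
  D → c F D
  D → x c -
Productions for F:
  F → c F x
  F → x x )
  F → c - -

Found common prefix 'c' in productions for F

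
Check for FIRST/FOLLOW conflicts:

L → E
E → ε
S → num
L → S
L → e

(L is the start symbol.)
No FIRST/FOLLOW conflicts.

A FIRST/FOLLOW conflict occurs when a non-terminal N has a nullable alternative N → β (β ⇒* ε) and another alternative N → α with FIRST(α) ∩ FOLLOW(N) ≠ ∅: on such a lookahead the parser cannot decide between expanding α and letting N vanish via β.

Nullable non-terminals: E, L.
FIRST sets used below: FIRST(E) = { ε }, FIRST(S) = { 'num' }
E has a nullable alternative but only one production, so nothing to check.

L: nullable alternative(s) L → E; FOLLOW(L) = { $ }
  L → E: FIRST \ {ε} = { } — this is the only nullable alternative, skip
  L → S: FIRST \ {ε} = { 'num' } — disjoint from FOLLOW(L)
  L → e: FIRST \ {ε} = { 'e' } — disjoint from FOLLOW(L)

S has no nullable alternative, so no FIRST/FOLLOW check is needed there.

No FIRST/FOLLOW conflicts found.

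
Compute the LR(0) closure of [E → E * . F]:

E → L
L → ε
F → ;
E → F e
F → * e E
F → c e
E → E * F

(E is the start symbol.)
To compute CLOSURE, for each item [A → α.Bβ] where B is a non-terminal, add [B → .γ] for all productions B → γ; repeat for the newly added items until nothing changes.

Start with: [E → E * . F]
  [E → E * . F] has the dot before F: add [F → . ;], [F → . * e E], [F → . c e]
No further items can be added.

CLOSURE = { [E → E * . F], [F → . * e E], [F → . ;], [F → . c e] }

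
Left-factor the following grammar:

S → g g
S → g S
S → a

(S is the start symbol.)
S → g S'
S' → g
S' → S
S → a

Left-factoring transforms A → αβ₁ | αβ₂ into A → αA' and A' → β₁ | β₂
(α is the longest common prefix among the alternatives). Repeat until
no nonterminal has two alternatives with a common prefix.

Round 1: S has alternatives sharing prefix 'g'. Introduce S': S → g S'
  Add: S' → g
  Add: S' → S

No remaining common prefixes — done.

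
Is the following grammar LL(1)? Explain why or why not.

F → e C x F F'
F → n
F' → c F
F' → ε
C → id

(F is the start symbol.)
No. Predict set conflict for F': { 'c' }

Relevant sets:
  FOLLOW(F') = { $, 'c' }

For F:
  PREDICT(F → e C x F F') = { 'e' }
  PREDICT(F → n) = { 'n' }
For F':
  PREDICT(F' → c F) = { 'c' }
  PREDICT(F' → ε) = { $, 'c' }
C has a single production, so nothing to check there.

Conflict found: Predict set conflict for F': { 'c' }
The grammar is NOT LL(1).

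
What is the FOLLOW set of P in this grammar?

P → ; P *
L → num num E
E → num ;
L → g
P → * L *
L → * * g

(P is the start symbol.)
P is the start symbol, so $ ∈ FOLLOW(P).
In P → ; P *: P is followed by '*', add FIRST('*') \ {ε} = { '*' }

Taking the union: FOLLOW(P) = { $, '*' }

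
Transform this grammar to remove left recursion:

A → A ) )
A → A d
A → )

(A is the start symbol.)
A → ) A'
A' → ) ) A'
A' → d A'
A' → ε

A is directly left-recursive. The standard transformation for
  A → A α₁ | ... | A α_m | β₁ | ... | β_n
is
  A  → β₁ A' | ... | β_n A'
  A' → α₁ A' | ... | α_m A' | ε

A → ) becomes A → ) A'
A → A ) ) becomes A' → ) ) A'
A → A d becomes A' → d A'
Add A' → ε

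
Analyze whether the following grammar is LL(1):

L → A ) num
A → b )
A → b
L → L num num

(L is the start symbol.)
Relevant sets:
  FIRST(A) = { 'b' }
  FIRST(L) = { 'b' }

For L:
  PREDICT(L → A ')' num) = { 'b' }
  PREDICT(L → L num num) = { 'b' }
For A:
  PREDICT(A → b ')') = { 'b' }
  PREDICT(A → b) = { 'b' }

Conflict found: Predict set conflict for L: { 'b' }
The grammar is NOT LL(1).

Answer: No. Predict set conflict for L: { 'b' }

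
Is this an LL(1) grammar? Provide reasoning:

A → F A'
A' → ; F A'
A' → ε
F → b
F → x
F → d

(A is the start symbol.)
Relevant sets:
  FOLLOW(A') = { $ }

For A':
  PREDICT(A' → ';' F A') = { ';' }
  PREDICT(A' → ε) = { $ }
For F:
  PREDICT(F → b) = { 'b' }
  PREDICT(F → x) = { 'x' }
  PREDICT(F → d) = { 'd' }
A has a single production, so nothing to check there.

All predict sets are disjoint. The grammar IS LL(1).

Answer: Yes, the grammar is LL(1).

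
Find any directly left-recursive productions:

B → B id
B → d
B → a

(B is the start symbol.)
Yes, B is left-recursive

Direct left recursion occurs when N → N α for some non-terminal N (the right-hand side begins with the left-hand side itself).

B → B id: LEFT RECURSIVE (starts with B)
B → d: starts with d
B → a: starts with a

The grammar has direct left recursion on: B.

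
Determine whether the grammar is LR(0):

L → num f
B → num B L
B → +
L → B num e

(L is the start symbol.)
Yes, the grammar is LR(0)

A grammar is LR(0) if no state in the canonical LR(0) collection has:
  - both a shift item (dot before a terminal) and a complete item (shift-reduce conflict), or
  - two or more complete items (reduce-reduce conflict; the accept item [L' → L .] counts as a complete item here).

Augment with L' → L and build the canonical LR(0) collection (I0 = CLOSURE({[L' → . L]}), then GOTO on every symbol after a dot until no new states appear). It has 11 states:
  I0: { [B → . +], [B → . num B L], [L → . B num e], [L → . num f], [L' → . L] }  — shift
  I1: { [B → + .] }  — reduce
  I2: { [L → B . num e] }  — shift
  I3: { [L' → L .] }  — accept
  I4: { [B → . +], [B → . num B L], [B → num . B L], [L → num . f] }  — shift
  I5: { [B → . +], [B → . num B L], [B → num B . L], [L → . B num e], [L → . num f] }  — shift
  I6: { [L → num f .] }  — reduce
  I7: { [B → . +], [B → . num B L], [B → num . B L] }  — shift
  I8: { [B → num B L .] }  — reduce
  I9: { [L → B num . e] }  — shift
  I10: { [L → B num e .] }  — reduce

Every state is either a pure shift/goto state or contains exactly one complete item and nothing to shift — no conflicts. The grammar is LR(0).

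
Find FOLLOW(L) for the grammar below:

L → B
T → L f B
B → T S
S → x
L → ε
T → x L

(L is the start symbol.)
{ $, 'f', 'x' }

To compute FOLLOW(L), find every occurrence of L on a right-hand side N → α L β: add FIRST(β) \ {ε}, and if β is empty or nullable also add FOLLOW(N). Iterate to a fixed point.

L is the start symbol, so $ ∈ FOLLOW(L).
In T → L f B: L is followed by f B, add FIRST(f B) \ {ε} = { 'f' }
In T → x L: L is at the end, add FOLLOW(T)

The FOLLOW sets referred to above (computed the same way, to a fixed point):
  FOLLOW(T) = { 'x' }

Taking the union: FOLLOW(L) = { $, 'f', 'x' }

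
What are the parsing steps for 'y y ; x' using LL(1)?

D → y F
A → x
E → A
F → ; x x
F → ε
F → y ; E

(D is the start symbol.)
Stack is shown with the top on the left.

Stack    Input      Action
--------------------------
D $      y y ; x $  output D → y F
y F $    y y ; x $  match 'y'
F $      y ; x $    output F → y ; E
y ; E $  y ; x $    match 'y'
; E $    ; x $      match ';'
E $      x $        output E → A
A $      x $        output A → x
x $      x $        match 'x'
$        $          accept

The string is accepted.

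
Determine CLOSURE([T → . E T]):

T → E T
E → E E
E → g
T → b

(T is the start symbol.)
Start with: [T → . E T]
  [T → . E T] has the dot before E: add [E → . E E], [E → . g]
No further items can be added.

CLOSURE = { [E → . E E], [E → . g], [T → . E T] }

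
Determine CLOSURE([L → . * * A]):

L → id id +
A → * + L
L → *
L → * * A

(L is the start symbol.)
{ [L → . * * A] }

To compute CLOSURE, for each item [A → α.Bβ] where B is a non-terminal, add [B → .γ] for all productions B → γ; repeat for the newly added items until nothing changes.

Start with: [L → . * * A]
The dot precedes the terminal '*', so nothing is added.

CLOSURE = { [L → . * * A] }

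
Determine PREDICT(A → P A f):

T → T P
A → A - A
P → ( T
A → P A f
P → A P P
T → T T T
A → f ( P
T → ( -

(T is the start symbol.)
PREDICT(A → P A f) = (FIRST(RHS) \ {ε}) ∪ (FOLLOW(A) if ε ∈ FIRST(RHS), i.e. RHS ⇒* ε)
FIRST(P) = { '(', 'f' }
FIRST(P A f) = { '(', 'f' }
ε ∉ FIRST(P A f), so FOLLOW(A) is not added.
PREDICT(A → P A f) = { '(', 'f' }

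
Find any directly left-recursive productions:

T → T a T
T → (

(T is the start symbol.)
Direct left recursion occurs when N → N α for some non-terminal N (the right-hand side begins with the left-hand side itself).

T → T a T: LEFT RECURSIVE (starts with T)
T → (: starts with '('

The grammar has direct left recursion on: T.

Answer: Yes, T is left-recursive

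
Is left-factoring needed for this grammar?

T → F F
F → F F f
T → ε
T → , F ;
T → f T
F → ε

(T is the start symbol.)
Left-factoring is needed when two productions for the same non-terminal
share a common prefix on the right-hand side.

Productions for T:
  T → F F
  T → ε
  T → , F ;
  T → f T
Productions for F:
  F → F F f
  F → ε

No common prefixes found.

Answer: No, left-factoring is not needed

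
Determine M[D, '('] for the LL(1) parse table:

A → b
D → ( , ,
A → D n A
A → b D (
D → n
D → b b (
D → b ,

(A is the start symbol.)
D → ( , ,

To find M[D, '('], we find productions for D where '(' is in the predict set (PREDICT(N → α) = (FIRST(α) \ {ε}) ∪ (FOLLOW(N) if α ⇒* ε)).

D → ( , ,: PREDICT = { '(' }
  '(' is in predict set, so this production goes in M[D, '(']
D → n: PREDICT = { 'n' }
D → b b (: PREDICT = { 'b' }
D → b ,: PREDICT = { 'b' }

M[D, '('] = D → ( , ,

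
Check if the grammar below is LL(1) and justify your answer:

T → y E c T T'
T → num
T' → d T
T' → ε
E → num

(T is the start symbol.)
Relevant sets:
  FOLLOW(T') = { $, 'd' }

For T:
  PREDICT(T → y E c T T') = { 'y' }
  PREDICT(T → num) = { 'num' }
For T':
  PREDICT(T' → d T) = { 'd' }
  PREDICT(T' → ε) = { $, 'd' }
E has a single production, so nothing to check there.

Conflict found: Predict set conflict for T': { 'd' }
The grammar is NOT LL(1).

Answer: No. Predict set conflict for T': { 'd' }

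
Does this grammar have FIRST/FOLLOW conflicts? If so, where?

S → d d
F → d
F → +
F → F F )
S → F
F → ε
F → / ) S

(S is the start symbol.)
Yes. S → d d with FOLLOW(S) on { 'd' }; F → d with FOLLOW(F) on { 'd' }; F → '+' with FOLLOW(F) on { '+' }; F → F F ')' with FOLLOW(F) on { ')', '+', '/', 'd' }; F → '/' ')' S with FOLLOW(F) on { '/' }

A FIRST/FOLLOW conflict occurs when a non-terminal N has a nullable alternative N → β (β ⇒* ε) and another alternative N → α with FIRST(α) ∩ FOLLOW(N) ≠ ∅: on such a lookahead the parser cannot decide between expanding α and letting N vanish via β.

Nullable non-terminals: F, S.
FIRST sets used below: FIRST(F) = { ')', '+', '/', 'd', ε }

F: nullable alternative(s) F → ε; FOLLOW(F) = { $, ')', '+', '/', 'd' }
  F → d: FIRST \ {ε} = { 'd' } — overlaps FOLLOW(F) on { 'd' }: CONFLICT
  F → +: FIRST \ {ε} = { '+' } — overlaps FOLLOW(F) on { '+' }: CONFLICT
  F → F F ): FIRST \ {ε} = { ')', '+', '/', 'd' } — overlaps FOLLOW(F) on { ')', '+', '/', 'd' }: CONFLICT
  F → ε: FIRST \ {ε} = { } — this is the only nullable alternative, skip
  F → / ) S: FIRST \ {ε} = { '/' } — overlaps FOLLOW(F) on { '/' }: CONFLICT

S: nullable alternative(s) S → F; FOLLOW(S) = { $, ')', '+', '/', 'd' }
  S → d d: FIRST \ {ε} = { 'd' } — overlaps FOLLOW(S) on { 'd' }: CONFLICT
  S → F: FIRST \ {ε} = { ')', '+', '/', 'd' } — this is the only nullable alternative, skip

So the grammar has 5 FIRST/FOLLOW conflicts (marked CONFLICT above).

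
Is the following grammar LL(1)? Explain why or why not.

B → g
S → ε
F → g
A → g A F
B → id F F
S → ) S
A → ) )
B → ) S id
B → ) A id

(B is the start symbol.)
Relevant sets:
  FOLLOW(S) = { 'id' }

For B:
  PREDICT(B → g) = { 'g' }
  PREDICT(B → id F F) = { 'id' }
  PREDICT(B → ')' S id) = { ')' }
  PREDICT(B → ')' A id) = { ')' }
For S:
  PREDICT(S → ε) = { 'id' }
  PREDICT(S → ')' S) = { ')' }
For A:
  PREDICT(A → g A F) = { 'g' }
  PREDICT(A → ')' ')') = { ')' }
F has a single production, so nothing to check there.

Conflict found: Predict set conflict for B: { ')' }
The grammar is NOT LL(1).

Answer: No. Predict set conflict for B: { ')' }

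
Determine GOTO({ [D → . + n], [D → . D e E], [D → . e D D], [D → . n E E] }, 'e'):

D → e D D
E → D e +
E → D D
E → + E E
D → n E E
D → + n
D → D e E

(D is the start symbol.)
{ [D → . + n], [D → . D e E], [D → . e D D], [D → . n E E], [D → e . D D] }

GOTO(I, 'e') = CLOSURE({ [A → αX.β] : [A → α.Xβ] ∈ I, X = 'e' })

Items with dot before 'e', with the dot advanced:
  [D → . e D D] → [D → e . D D]
Closure of the advanced items:
  [D → e . D D] has the dot before D: add [D → . e D D], [D → . n E E], [D → . + n], [D → . D e E]

GOTO = { [D → . + n], [D → . D e E], [D → . e D D], [D → . n E E], [D → e . D D] }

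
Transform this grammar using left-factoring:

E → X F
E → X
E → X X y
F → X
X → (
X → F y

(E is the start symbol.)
E → X E'
E' → F
E' → ε
E' → X y
F → X
X → (
X → F y

Left-factoring transforms A → αβ₁ | αβ₂ into A → αA' and A' → β₁ | β₂
(α is the longest common prefix among the alternatives). Repeat until
no nonterminal has two alternatives with a common prefix.

Round 1: E has alternatives sharing prefix 'X'. Introduce E': E → X E'
  Add: E' → F
  Add: E' → ε
  Add: E' → X y

No remaining common prefixes — done.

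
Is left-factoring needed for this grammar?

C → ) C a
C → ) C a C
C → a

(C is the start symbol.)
Left-factoring is needed when two productions for the same non-terminal
share a common prefix on the right-hand side.

Productions for C:
  C → ) C a
  C → ) C a C
  C → a

Found common prefix ') C a' in productions for C

Answer: Yes, C has productions with common prefix ') C a'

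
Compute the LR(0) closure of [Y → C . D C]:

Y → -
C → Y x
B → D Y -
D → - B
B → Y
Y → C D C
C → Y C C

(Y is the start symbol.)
Start with: [Y → C . D C]
  [Y → C . D C] has the dot before D: add [D → . - B]
No further items can be added.

CLOSURE = { [D → . - B], [Y → C . D C] }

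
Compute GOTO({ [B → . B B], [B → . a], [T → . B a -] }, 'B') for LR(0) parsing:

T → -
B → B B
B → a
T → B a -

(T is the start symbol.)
{ [B → . B B], [B → . a], [B → B . B], [T → B . a -] }

GOTO(I, 'B') = CLOSURE({ [A → αX.β] : [A → α.Xβ] ∈ I, X = 'B' })

Items with dot before 'B', with the dot advanced:
  [B → . B B] → [B → B . B]
  [T → . B a -] → [T → B . a -]
Closure of the advanced items:
  [B → B . B] has the dot before B: add [B → . B B], [B → . a]

GOTO = { [B → . B B], [B → . a], [B → B . B], [T → B . a -] }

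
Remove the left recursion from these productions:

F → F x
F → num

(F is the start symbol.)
F is directly left-recursive. The standard transformation for
  A → A α₁ | ... | A α_m | β₁ | ... | β_n
is
  A  → β₁ A' | ... | β_n A'
  A' → α₁ A' | ... | α_m A' | ε

F → num becomes F → num F'
F → F x becomes F' → x F'
Add F' → ε

Resulting grammar:
F → num F'
F' → x F'
F' → ε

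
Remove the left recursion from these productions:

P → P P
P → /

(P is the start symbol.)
P is directly left-recursive. The standard transformation for
  A → A α₁ | ... | A α_m | β₁ | ... | β_n
is
  A  → β₁ A' | ... | β_n A'
  A' → α₁ A' | ... | α_m A' | ε

P → / becomes P → / P'
P → P P becomes P' → P P'
Add P' → ε

Resulting grammar:
P → / P'
P' → P P'
P' → ε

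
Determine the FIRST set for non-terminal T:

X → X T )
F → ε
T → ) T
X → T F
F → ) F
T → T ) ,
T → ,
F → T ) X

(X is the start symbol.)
To compute FIRST(T), examine every production with T on the left-hand side, reading each right-hand side left to right until a non-nullable symbol is reached.

From T → ) T:
  - ')' is a terminal: add ')' and stop
From T → T ) ,:
  - T is the symbol being defined: contributes nothing new
    T is not nullable, so stop
From T → ,:
  - ',' is a terminal: add ',' and stop

Collecting: FIRST(T) = { ')', ',' }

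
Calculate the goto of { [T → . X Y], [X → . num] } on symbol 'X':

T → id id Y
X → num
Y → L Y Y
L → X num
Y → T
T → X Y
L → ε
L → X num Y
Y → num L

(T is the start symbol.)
{ [L → . X num Y], [L → . X num], [L → .], [T → . X Y], [T → . id id Y], [T → X . Y], [X → . num], [Y → . L Y Y], [Y → . T], [Y → . num L] }

GOTO(I, 'X') = CLOSURE({ [A → αX.β] : [A → α.Xβ] ∈ I, X = 'X' })

Items with dot before 'X', with the dot advanced:
  [T → . X Y] → [T → X . Y]
Closure of the advanced items:
  [T → X . Y] has the dot before Y: add [Y → . L Y Y], [Y → . T], [Y → . num L]
  [Y → . L Y Y] has the dot before L: add [L → . X num], [L → .], [L → . X num Y]
  [Y → . T] has the dot before T: add [T → . id id Y], [T → . X Y]
  [L → . X num] has the dot before X: add [X → . num]

GOTO = { [L → . X num Y], [L → . X num], [L → .], [T → . X Y], [T → . id id Y], [T → X . Y], [X → . num], [Y → . L Y Y], [Y → . T], [Y → . num L] }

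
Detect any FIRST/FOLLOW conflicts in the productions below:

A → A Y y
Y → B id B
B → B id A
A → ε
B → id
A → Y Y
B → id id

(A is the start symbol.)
Yes. A → A Y y with FOLLOW(A) on { 'id' }; A → Y Y with FOLLOW(A) on { 'id' }

A FIRST/FOLLOW conflict occurs when a non-terminal N has a nullable alternative N → β (β ⇒* ε) and another alternative N → α with FIRST(α) ∩ FOLLOW(N) ≠ ∅: on such a lookahead the parser cannot decide between expanding α and letting N vanish via β.

Nullable non-terminals: A.
FIRST sets used below: FIRST(A) = { 'id', ε }, FIRST(Y) = { 'id' }

A: nullable alternative(s) A → ε; FOLLOW(A) = { $, 'id', 'y' }
  A → A Y y: FIRST \ {ε} = { 'id' } — overlaps FOLLOW(A) on { 'id' }: CONFLICT
  A → ε: FIRST \ {ε} = { } — this is the only nullable alternative, skip
  A → Y Y: FIRST \ {ε} = { 'id' } — overlaps FOLLOW(A) on { 'id' }: CONFLICT

B, Y have no nullable alternative, so no FIRST/FOLLOW check is needed there.

So the grammar has 2 FIRST/FOLLOW conflicts (marked CONFLICT above).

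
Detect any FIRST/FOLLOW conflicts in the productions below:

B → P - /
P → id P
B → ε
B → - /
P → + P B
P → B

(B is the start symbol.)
A FIRST/FOLLOW conflict occurs when a non-terminal N has a nullable alternative N → β (β ⇒* ε) and another alternative N → α with FIRST(α) ∩ FOLLOW(N) ≠ ∅: on such a lookahead the parser cannot decide between expanding α and letting N vanish via β.

Nullable non-terminals: B, P.
FIRST sets used below: FIRST(P) = { '+', '-', 'id', ε }, FIRST(B) = { '+', '-', 'id', ε }

B: nullable alternative(s) B → ε; FOLLOW(B) = { $, '+', '-', 'id' }
  B → P - /: FIRST \ {ε} = { '+', '-', 'id' } — overlaps FOLLOW(B) on { '+', '-', 'id' }: CONFLICT
  B → ε: FIRST \ {ε} = { } — this is the only nullable alternative, skip
  B → - /: FIRST \ {ε} = { '-' } — overlaps FOLLOW(B) on { '-' }: CONFLICT

P: nullable alternative(s) P → B; FOLLOW(P) = { '+', '-', 'id' }
  P → id P: FIRST \ {ε} = { 'id' } — overlaps FOLLOW(P) on { 'id' }: CONFLICT
  P → + P B: FIRST \ {ε} = { '+' } — overlaps FOLLOW(P) on { '+' }: CONFLICT
  P → B: FIRST \ {ε} = { '+', '-', 'id' } — this is the only nullable alternative, skip

So the grammar has 4 FIRST/FOLLOW conflicts (marked CONFLICT above).

Answer: Yes. B → P '-' '/' with FOLLOW(B) on { '+', '-', 'id' }; B → '-' '/' with FOLLOW(B) on { '-' }; P → id P with FOLLOW(P) on { 'id' }; P → '+' P B with FOLLOW(P) on { '+' }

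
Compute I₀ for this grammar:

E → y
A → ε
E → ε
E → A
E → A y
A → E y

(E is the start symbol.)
{ [A → . E y], [A → .], [E → . A y], [E → . A], [E → . y], [E → .], [E' → . E] }

First, augment the grammar with E' → E
I₀ = CLOSURE({ [E' → . E] }):
  [E' → . E] has the dot before E: add [E → . y], [E → .], [E → . A], [E → . A y]
  [E → . A] has the dot before A: add [A → .], [A → . E y]
No further items can be added.

I₀ = { [A → . E y], [A → .], [E → . A y], [E → . A], [E → . y], [E → .], [E' → . E] }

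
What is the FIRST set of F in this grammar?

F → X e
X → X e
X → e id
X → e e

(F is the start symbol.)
{ 'e' }

To compute FIRST(F), examine every production with F on the left-hand side, reading each right-hand side left to right until a non-nullable symbol is reached.

FIRST sets of the other non-terminals involved (by the same procedure, iterated to a fixed point):
  FIRST(X) = { 'e' }

From F → X e:
  - X is a non-terminal: add FIRST(X) \ {ε} = { 'e' }
    X is not nullable, so stop

Collecting: FIRST(F) = { 'e' }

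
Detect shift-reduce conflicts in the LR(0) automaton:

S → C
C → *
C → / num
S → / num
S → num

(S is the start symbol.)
No shift-reduce conflicts

Augment with S' → S and build the canonical LR(0) collection (I0 = CLOSURE({[S' → . S]}), then GOTO on every symbol after a dot until no new states appear). It has 7 states:
  I0: { [C → . *], [C → . / num], [S → . / num], [S → . C], [S → . num], [S' → . S] }  — shift
  I1: { [C → * .] }  — reduce
  I2: { [C → / . num], [S → / . num] }  — shift
  I3: { [S → C .] }  — reduce
  I4: { [S' → S .] }  — accept
  I5: { [S → num .] }  — reduce
  I6: { [C → / num .], [S → / num .] }  — 2 reduces

No state contains both a complete item and a shift item.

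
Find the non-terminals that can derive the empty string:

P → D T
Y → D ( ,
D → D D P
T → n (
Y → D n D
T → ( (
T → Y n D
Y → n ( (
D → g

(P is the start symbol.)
A non-terminal is nullable if it can derive ε (the empty string): either it has an ε-production, or it has a production whose right-hand side consists entirely of nullable non-terminals.

There are no ε-productions, so no non-terminal can derive ε.
No non-terminals are nullable.

Answer: None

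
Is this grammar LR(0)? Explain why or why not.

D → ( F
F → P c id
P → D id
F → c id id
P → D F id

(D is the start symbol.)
A grammar is LR(0) if no state in the canonical LR(0) collection has:
  - both a shift item (dot before a terminal) and a complete item (shift-reduce conflict), or
  - two or more complete items (reduce-reduce conflict; the accept item [D' → D .] counts as a complete item here).

Augment with D' → D and build the canonical LR(0) collection (I0 = CLOSURE({[D' → . D]}), then GOTO on every symbol after a dot until no new states appear). It has 14 states:
  I0: { [D → . ( F], [D' → . D] }  — shift
  I1: { [D → ( . F], [D → . ( F], [F → . P c id], [F → . c id id], [P → . D F id], [P → . D id] }  — shift
  I2: { [D' → D .] }  — accept
  I3: { [D → . ( F], [F → . P c id], [F → . c id id], [P → . D F id], [P → . D id], [P → D . F id], [P → D . id] }  — shift
  I4: { [D → ( F .] }  — reduce
  I5: { [F → P . c id] }  — shift
  I6: { [F → c . id id] }  — shift
  I7: { [F → c id . id] }  — shift
  I8: { [F → c id id .] }  — reduce
  I9: { [F → P c . id] }  — shift
  I10: { [F → P c id .] }  — reduce
  I11: { [P → D F . id] }  — shift
  I12: { [P → D id .] }  — reduce
  I13: { [P → D F id .] }  — reduce

Every state is either a pure shift/goto state or contains exactly one complete item and nothing to shift — no conflicts. The grammar is LR(0).

Answer: Yes, the grammar is LR(0)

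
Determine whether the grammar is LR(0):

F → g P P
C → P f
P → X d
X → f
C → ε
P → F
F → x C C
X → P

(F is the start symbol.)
Augment with F' → F and build the canonical LR(0) collection (I0 = CLOSURE({[F' → . F]}), then GOTO on every symbol after a dot until no new states appear). It has 14 states:
  I0: { [F → . g P P], [F → . x C C], [F' → . F] }  — shift
  I1: { [F' → F .] }  — accept
  I2: { [F → . g P P], [F → . x C C], [F → g . P P], [P → . F], [P → . X d], [X → . P], [X → . f] }  — shift
  I3: { [C → . P f], [C → .], [F → . g P P], [F → . x C C], [F → x . C C], [P → . F], [P → . X d], [X → . P], [X → . f] }  — shift, reduce
  I4: { [C → . P f], [C → .], [F → . g P P], [F → . x C C], [F → x C . C], [P → . F], [P → . X d], [X → . P], [X → . f] }  — shift, reduce
  I5: { [P → F .] }  — reduce
  I6: { [C → P . f], [X → P .] }  — shift, reduce
  I7: { [P → X . d] }  — shift
  I8: { [X → f .] }  — reduce
  I9: { [P → X d .] }  — reduce
  I10: { [C → P f .] }  — reduce
  I11: { [F → x C C .] }  — reduce
  I12: { [F → . g P P], [F → . x C C], [F → g P . P], [P → . F], [P → . X d], [X → . P], [X → . f], [X → P .] }  — shift, reduce
  I13: { [F → g P P .], [X → P .] }  — 2 reduces

Conflict in state I3:
  Shift-reduce conflict between [C → .] and [F → . g P P]
So the grammar is NOT LR(0).

Answer: No. Shift-reduce conflict between [C → .] and [F → . g P P]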